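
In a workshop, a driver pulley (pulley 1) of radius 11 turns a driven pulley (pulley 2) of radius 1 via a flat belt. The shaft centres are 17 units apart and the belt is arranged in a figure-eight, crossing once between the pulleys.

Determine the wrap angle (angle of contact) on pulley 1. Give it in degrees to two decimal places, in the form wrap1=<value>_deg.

wrap1=269.80_deg

crossed belt: β = asin((r1+r2)/C) = asin(12/17) = 44.9009°
wrap1 = wrap2 = π + 2β = 269.8017°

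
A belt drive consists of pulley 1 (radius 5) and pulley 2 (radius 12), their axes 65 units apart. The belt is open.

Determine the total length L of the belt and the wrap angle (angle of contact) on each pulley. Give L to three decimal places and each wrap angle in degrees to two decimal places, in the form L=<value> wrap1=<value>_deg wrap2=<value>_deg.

open belt: β = asin((r2−r1)/C) = asin(7/65) = 6.1823°
wrap1 = π − 2β = 167.6354°
wrap2 = π + 2β = 192.3646°
tangent length = C·cosβ = 64.6220
L = r1·wrap1 + r2·wrap2 + 2·C·cosβ = 5·2.9258 + 12·3.3574 + 2·64.6220 = 184.1617

L=184.162 wrap1=167.64_deg wrap2=192.36_deg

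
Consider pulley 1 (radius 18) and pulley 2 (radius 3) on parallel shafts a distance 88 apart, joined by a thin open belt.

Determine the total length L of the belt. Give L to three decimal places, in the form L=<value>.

open belt: β = asin((r2−r1)/C) = asin(-15/88) = -9.8142°
wrap1 = π − 2β = 199.6285°
wrap2 = π + 2β = 160.3715°
tangent length = C·cosβ = 86.7122
L = r1·wrap1 + r2·wrap2 + 2·C·cosβ = 18·3.4842 + 3·2.7990 + 2·86.7122 = 244.5365

L=244.537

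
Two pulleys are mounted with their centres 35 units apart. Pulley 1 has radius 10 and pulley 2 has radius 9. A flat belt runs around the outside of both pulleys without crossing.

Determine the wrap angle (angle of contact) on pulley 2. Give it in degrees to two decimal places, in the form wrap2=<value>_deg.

open belt: β = asin((r2−r1)/C) = asin(-1/35) = -1.6372°
wrap1 = π − 2β = 183.2745°
wrap2 = π + 2β = 176.7255°

wrap2=176.73_deg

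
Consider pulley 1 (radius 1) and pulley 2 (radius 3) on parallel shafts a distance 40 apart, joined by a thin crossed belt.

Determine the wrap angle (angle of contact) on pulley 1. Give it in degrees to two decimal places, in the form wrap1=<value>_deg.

crossed belt: β = asin((r1+r2)/C) = asin(4/40) = 5.7392°
wrap1 = wrap2 = π + 2β = 191.4783°

wrap1=191.48_deg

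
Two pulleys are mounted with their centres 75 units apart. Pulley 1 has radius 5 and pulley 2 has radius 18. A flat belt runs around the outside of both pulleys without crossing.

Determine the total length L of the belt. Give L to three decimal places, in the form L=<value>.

L=224.516

open belt: β = asin((r2−r1)/C) = asin(13/75) = 9.9817°
wrap1 = π − 2β = 160.0366°
wrap2 = π + 2β = 199.9634°
tangent length = C·cosβ = 73.8647
L = r1·wrap1 + r2·wrap2 + 2·C·cosβ = 5·2.7932 + 18·3.4900 + 2·73.8647 = 224.5157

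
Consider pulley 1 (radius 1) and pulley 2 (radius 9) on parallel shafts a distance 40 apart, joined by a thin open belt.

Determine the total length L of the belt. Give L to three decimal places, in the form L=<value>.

open belt: β = asin((r2−r1)/C) = asin(8/40) = 11.5370°
wrap1 = π − 2β = 156.9261°
wrap2 = π + 2β = 203.0739°
tangent length = C·cosβ = 39.1918
L = r1·wrap1 + r2·wrap2 + 2·C·cosβ = 1·2.7389 + 9·3.5443 + 2·39.1918 = 113.0213

L=113.021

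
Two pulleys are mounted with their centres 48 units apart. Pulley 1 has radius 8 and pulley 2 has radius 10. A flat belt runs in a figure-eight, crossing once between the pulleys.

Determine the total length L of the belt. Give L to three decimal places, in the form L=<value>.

L=159.381

crossed belt: β = asin((r1+r2)/C) = asin(18/48) = 22.0243°
wrap1 = wrap2 = π + 2β = 224.0486°
tangent length = C·cosβ = 44.4972
L = (r1+r2)·wrap + 2·C·cosβ = 18·3.9104 + 2·44.4972 = 159.3813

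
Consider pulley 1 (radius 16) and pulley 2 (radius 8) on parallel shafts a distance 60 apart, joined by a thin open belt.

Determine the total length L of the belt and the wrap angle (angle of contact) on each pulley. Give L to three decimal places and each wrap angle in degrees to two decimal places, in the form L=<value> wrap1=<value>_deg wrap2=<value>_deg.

open belt: β = asin((r2−r1)/C) = asin(-8/60) = -7.6623°
wrap1 = π − 2β = 195.3245°
wrap2 = π + 2β = 164.6755°
tangent length = C·cosβ = 59.4643
L = r1·wrap1 + r2·wrap2 + 2·C·cosβ = 16·3.4091 + 8·2.8741 + 2·59.4643 = 196.4665

L=196.466 wrap1=195.32_deg wrap2=164.68_deg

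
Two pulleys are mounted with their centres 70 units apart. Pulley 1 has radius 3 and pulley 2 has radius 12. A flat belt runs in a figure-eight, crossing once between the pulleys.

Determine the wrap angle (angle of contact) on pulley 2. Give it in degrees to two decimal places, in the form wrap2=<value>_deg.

crossed belt: β = asin((r1+r2)/C) = asin(15/70) = 12.3736°
wrap1 = wrap2 = π + 2β = 204.7473°

wrap2=204.75_deg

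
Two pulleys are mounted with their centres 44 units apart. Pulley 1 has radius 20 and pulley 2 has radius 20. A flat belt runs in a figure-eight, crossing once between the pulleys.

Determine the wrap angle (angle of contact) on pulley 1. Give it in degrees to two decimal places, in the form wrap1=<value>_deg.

wrap1=310.76_deg

crossed belt: β = asin((r1+r2)/C) = asin(40/44) = 65.3800°
wrap1 = wrap2 = π + 2β = 310.7600°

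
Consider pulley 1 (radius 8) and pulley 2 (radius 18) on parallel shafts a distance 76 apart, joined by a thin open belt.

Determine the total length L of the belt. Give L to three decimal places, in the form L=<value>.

L=234.999

open belt: β = asin((r2−r1)/C) = asin(10/76) = 7.5608°
wrap1 = π − 2β = 164.8783°
wrap2 = π + 2β = 195.1217°
tangent length = C·cosβ = 75.3392
L = r1·wrap1 + r2·wrap2 + 2·C·cosβ = 8·2.8777 + 18·3.4055 + 2·75.3392 = 234.9991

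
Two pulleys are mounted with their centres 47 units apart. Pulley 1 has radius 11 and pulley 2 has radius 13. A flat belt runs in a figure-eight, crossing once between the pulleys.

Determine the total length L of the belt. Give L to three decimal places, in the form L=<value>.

crossed belt: β = asin((r1+r2)/C) = asin(24/47) = 30.7064°
wrap1 = wrap2 = π + 2β = 241.4127°
tangent length = C·cosβ = 40.4104
L = (r1+r2)·wrap + 2·C·cosβ = 24·4.2134 + 2·40.4104 = 181.9435

L=181.944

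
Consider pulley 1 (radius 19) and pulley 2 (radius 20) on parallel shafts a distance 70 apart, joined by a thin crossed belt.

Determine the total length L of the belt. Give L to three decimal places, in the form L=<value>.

L=284.874

crossed belt: β = asin((r1+r2)/C) = asin(39/70) = 33.8584°
wrap1 = wrap2 = π + 2β = 247.7169°
tangent length = C·cosβ = 58.1292
L = (r1+r2)·wrap + 2·C·cosβ = 39·4.3235 + 2·58.1292 = 284.8739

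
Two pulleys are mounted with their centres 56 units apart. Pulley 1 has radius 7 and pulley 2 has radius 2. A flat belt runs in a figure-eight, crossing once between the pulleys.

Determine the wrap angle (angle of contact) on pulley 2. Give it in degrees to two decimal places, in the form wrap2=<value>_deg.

crossed belt: β = asin((r1+r2)/C) = asin(9/56) = 9.2484°
wrap1 = wrap2 = π + 2β = 198.4967°

wrap2=198.50_deg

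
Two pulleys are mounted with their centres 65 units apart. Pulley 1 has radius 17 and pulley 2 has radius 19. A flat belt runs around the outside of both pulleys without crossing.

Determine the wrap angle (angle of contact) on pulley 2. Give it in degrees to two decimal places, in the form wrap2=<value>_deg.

wrap2=183.53_deg

open belt: β = asin((r2−r1)/C) = asin(2/65) = 1.7632°
wrap1 = π − 2β = 176.4735°
wrap2 = π + 2β = 183.5265°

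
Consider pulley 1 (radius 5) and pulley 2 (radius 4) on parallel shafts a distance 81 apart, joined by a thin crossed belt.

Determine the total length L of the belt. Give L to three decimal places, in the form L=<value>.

crossed belt: β = asin((r1+r2)/C) = asin(9/81) = 6.3794°
wrap1 = wrap2 = π + 2β = 192.7587°
tangent length = C·cosβ = 80.4984
L = (r1+r2)·wrap + 2·C·cosβ = 9·3.3643 + 2·80.4984 = 191.2754

L=191.275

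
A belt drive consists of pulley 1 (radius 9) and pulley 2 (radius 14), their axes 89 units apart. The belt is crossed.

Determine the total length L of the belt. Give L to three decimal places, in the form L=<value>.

L=256.234

crossed belt: β = asin((r1+r2)/C) = asin(23/89) = 14.9767°
wrap1 = wrap2 = π + 2β = 209.9535°
tangent length = C·cosβ = 85.9767
L = (r1+r2)·wrap + 2·C·cosβ = 23·3.6644 + 2·85.9767 = 256.2342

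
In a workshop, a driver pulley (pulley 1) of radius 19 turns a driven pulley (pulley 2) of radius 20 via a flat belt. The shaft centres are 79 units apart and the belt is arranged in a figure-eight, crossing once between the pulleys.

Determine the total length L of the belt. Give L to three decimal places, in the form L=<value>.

crossed belt: β = asin((r1+r2)/C) = asin(39/79) = 29.5821°
wrap1 = wrap2 = π + 2β = 239.1643°
tangent length = C·cosβ = 68.7023
L = (r1+r2)·wrap + 2·C·cosβ = 39·4.1742 + 2·68.7023 = 300.1985

L=300.198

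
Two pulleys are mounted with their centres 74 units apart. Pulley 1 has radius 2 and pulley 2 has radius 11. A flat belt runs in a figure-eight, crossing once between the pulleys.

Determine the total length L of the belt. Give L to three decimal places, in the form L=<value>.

crossed belt: β = asin((r1+r2)/C) = asin(13/74) = 10.1180°
wrap1 = wrap2 = π + 2β = 200.2360°
tangent length = C·cosβ = 72.8492
L = (r1+r2)·wrap + 2·C·cosβ = 13·3.4948 + 2·72.8492 = 191.1304

L=191.130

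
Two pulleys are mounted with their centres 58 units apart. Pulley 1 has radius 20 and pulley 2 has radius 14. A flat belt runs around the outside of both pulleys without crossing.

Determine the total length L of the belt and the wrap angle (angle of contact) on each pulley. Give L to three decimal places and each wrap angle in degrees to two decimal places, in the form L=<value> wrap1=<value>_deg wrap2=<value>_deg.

L=223.435 wrap1=191.88_deg wrap2=168.12_deg

open belt: β = asin((r2−r1)/C) = asin(-6/58) = -5.9378°
wrap1 = π − 2β = 191.8755°
wrap2 = π + 2β = 168.1245°
tangent length = C·cosβ = 57.6888
L = r1·wrap1 + r2·wrap2 + 2·C·cosβ = 20·3.3489 + 14·2.9343 + 2·57.6888 = 223.4354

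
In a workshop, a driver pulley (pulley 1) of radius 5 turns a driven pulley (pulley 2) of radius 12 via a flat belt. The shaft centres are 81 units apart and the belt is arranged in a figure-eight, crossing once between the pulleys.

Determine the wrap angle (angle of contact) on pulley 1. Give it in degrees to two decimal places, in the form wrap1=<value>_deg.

crossed belt: β = asin((r1+r2)/C) = asin(17/81) = 12.1151°
wrap1 = wrap2 = π + 2β = 204.2302°

wrap1=204.23_deg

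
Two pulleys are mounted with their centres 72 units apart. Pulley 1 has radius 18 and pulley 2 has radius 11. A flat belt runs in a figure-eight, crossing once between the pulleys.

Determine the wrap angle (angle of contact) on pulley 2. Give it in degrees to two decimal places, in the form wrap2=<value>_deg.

crossed belt: β = asin((r1+r2)/C) = asin(29/72) = 23.7519°
wrap1 = wrap2 = π + 2β = 227.5039°

wrap2=227.50_deg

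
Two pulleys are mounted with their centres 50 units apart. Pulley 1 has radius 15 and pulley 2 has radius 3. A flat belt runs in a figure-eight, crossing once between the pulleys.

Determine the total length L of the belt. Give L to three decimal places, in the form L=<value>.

crossed belt: β = asin((r1+r2)/C) = asin(18/50) = 21.1002°
wrap1 = wrap2 = π + 2β = 222.2004°
tangent length = C·cosβ = 46.6476
L = (r1+r2)·wrap + 2·C·cosβ = 18·3.8781 + 2·46.6476 = 163.1015

L=163.102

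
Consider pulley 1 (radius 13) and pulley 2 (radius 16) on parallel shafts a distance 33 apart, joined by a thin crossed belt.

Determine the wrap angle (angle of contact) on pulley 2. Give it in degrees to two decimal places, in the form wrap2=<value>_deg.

crossed belt: β = asin((r1+r2)/C) = asin(29/33) = 61.4965°
wrap1 = wrap2 = π + 2β = 302.9930°

wrap2=302.99_deg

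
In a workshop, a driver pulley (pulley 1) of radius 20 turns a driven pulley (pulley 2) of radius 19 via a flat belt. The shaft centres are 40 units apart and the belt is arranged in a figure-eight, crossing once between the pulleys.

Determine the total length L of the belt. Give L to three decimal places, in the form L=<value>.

L=245.343

crossed belt: β = asin((r1+r2)/C) = asin(39/40) = 77.1614°
wrap1 = wrap2 = π + 2β = 334.3229°
tangent length = C·cosβ = 8.8882
L = (r1+r2)·wrap + 2·C·cosβ = 39·5.8350 + 2·8.8882 = 245.3427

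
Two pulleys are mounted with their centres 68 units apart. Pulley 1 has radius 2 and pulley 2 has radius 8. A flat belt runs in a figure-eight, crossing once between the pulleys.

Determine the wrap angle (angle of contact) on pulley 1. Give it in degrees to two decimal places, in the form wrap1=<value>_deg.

crossed belt: β = asin((r1+r2)/C) = asin(10/68) = 8.4565°
wrap1 = wrap2 = π + 2β = 196.9130°

wrap1=196.91_deg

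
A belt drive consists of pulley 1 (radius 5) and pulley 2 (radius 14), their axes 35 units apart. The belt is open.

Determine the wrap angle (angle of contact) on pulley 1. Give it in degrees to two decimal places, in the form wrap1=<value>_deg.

open belt: β = asin((r2−r1)/C) = asin(9/35) = 14.9006°
wrap1 = π − 2β = 150.1988°
wrap2 = π + 2β = 209.8012°

wrap1=150.20_deg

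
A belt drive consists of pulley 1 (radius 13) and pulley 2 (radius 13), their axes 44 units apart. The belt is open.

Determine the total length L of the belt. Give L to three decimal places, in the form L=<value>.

open belt: β = asin((r2−r1)/C) = asin(0/44) = 0.0000°
wrap1 = π − 2β = 180.0000°
wrap2 = π + 2β = 180.0000°
tangent length = C·cosβ = 44.0000
L = r1·wrap1 + r2·wrap2 + 2·C·cosβ = 13·3.1416 + 13·3.1416 + 2·44.0000 = 169.6814

L=169.681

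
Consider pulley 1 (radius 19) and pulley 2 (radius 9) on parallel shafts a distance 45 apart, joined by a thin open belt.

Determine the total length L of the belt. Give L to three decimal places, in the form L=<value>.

open belt: β = asin((r2−r1)/C) = asin(-10/45) = -12.8396°
wrap1 = π − 2β = 205.6792°
wrap2 = π + 2β = 154.3208°
tangent length = C·cosβ = 43.8748
L = r1·wrap1 + r2·wrap2 + 2·C·cosβ = 19·3.5898 + 9·2.6934 + 2·43.8748 = 180.1961

L=180.196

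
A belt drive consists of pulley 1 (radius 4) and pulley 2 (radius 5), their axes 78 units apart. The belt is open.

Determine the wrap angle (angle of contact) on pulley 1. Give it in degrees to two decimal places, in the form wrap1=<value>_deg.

wrap1=178.53_deg

open belt: β = asin((r2−r1)/C) = asin(1/78) = 0.7346°
wrap1 = π − 2β = 178.5308°
wrap2 = π + 2β = 181.4692°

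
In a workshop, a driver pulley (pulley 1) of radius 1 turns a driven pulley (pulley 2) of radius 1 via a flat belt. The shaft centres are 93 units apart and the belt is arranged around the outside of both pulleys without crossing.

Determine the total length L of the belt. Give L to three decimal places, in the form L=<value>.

open belt: β = asin((r2−r1)/C) = asin(0/93) = 0.0000°
wrap1 = π − 2β = 180.0000°
wrap2 = π + 2β = 180.0000°
tangent length = C·cosβ = 93.0000
L = r1·wrap1 + r2·wrap2 + 2·C·cosβ = 1·3.1416 + 1·3.1416 + 2·93.0000 = 192.2832

L=192.283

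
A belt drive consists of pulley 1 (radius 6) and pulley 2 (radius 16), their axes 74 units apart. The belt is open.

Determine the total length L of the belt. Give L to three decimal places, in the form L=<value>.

open belt: β = asin((r2−r1)/C) = asin(10/74) = 7.7664°
wrap1 = π − 2β = 164.4671°
wrap2 = π + 2β = 195.5329°
tangent length = C·cosβ = 73.3212
L = r1·wrap1 + r2·wrap2 + 2·C·cosβ = 6·2.8705 + 16·3.4127 + 2·73.3212 = 218.4685

L=218.468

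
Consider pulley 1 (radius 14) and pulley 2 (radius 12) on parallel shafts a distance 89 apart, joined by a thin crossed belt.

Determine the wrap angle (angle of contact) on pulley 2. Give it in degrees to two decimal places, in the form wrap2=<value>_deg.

crossed belt: β = asin((r1+r2)/C) = asin(26/89) = 16.9858°
wrap1 = wrap2 = π + 2β = 213.9716°

wrap2=213.97_deg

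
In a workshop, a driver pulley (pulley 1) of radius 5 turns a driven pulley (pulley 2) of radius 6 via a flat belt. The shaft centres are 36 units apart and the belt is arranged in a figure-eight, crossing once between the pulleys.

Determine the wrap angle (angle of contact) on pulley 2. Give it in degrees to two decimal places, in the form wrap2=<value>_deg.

wrap2=215.58_deg

crossed belt: β = asin((r1+r2)/C) = asin(11/36) = 17.7916°
wrap1 = wrap2 = π + 2β = 215.5832°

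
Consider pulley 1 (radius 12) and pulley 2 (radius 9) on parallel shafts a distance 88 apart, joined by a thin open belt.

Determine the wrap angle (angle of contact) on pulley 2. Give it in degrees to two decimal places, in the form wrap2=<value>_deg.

wrap2=176.09_deg

open belt: β = asin((r2−r1)/C) = asin(-3/88) = -1.9536°
wrap1 = π − 2β = 183.9073°
wrap2 = π + 2β = 176.0927°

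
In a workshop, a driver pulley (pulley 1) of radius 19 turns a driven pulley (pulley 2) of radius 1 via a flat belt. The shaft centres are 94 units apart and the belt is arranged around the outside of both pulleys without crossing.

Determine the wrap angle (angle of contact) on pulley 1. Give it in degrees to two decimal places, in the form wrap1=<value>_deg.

open belt: β = asin((r2−r1)/C) = asin(-18/94) = -11.0397°
wrap1 = π − 2β = 202.0794°
wrap2 = π + 2β = 157.9206°

wrap1=202.08_deg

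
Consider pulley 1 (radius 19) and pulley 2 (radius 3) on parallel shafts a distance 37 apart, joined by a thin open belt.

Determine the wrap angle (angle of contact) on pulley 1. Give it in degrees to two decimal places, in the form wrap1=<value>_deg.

wrap1=231.24_deg

open belt: β = asin((r2−r1)/C) = asin(-16/37) = -25.6220°
wrap1 = π − 2β = 231.2441°
wrap2 = π + 2β = 128.7559°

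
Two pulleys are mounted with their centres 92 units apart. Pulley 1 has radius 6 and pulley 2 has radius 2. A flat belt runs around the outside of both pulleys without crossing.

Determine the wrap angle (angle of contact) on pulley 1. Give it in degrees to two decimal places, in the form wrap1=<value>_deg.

wrap1=184.98_deg

open belt: β = asin((r2−r1)/C) = asin(-4/92) = -2.4919°
wrap1 = π − 2β = 184.9838°
wrap2 = π + 2β = 175.0162°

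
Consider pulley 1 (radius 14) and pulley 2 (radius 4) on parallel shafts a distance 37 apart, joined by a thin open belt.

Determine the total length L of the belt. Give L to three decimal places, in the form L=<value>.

open belt: β = asin((r2−r1)/C) = asin(-10/37) = -15.6804°
wrap1 = π − 2β = 211.3607°
wrap2 = π + 2β = 148.6393°
tangent length = C·cosβ = 35.6230
L = r1·wrap1 + r2·wrap2 + 2·C·cosβ = 14·3.6889 + 4·2.5942 + 2·35.6230 = 133.2682

L=133.268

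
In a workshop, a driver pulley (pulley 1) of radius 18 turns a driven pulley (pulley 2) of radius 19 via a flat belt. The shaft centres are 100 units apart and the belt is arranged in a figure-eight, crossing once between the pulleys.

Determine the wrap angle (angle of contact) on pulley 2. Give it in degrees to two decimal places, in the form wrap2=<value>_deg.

crossed belt: β = asin((r1+r2)/C) = asin(37/100) = 21.7156°
wrap1 = wrap2 = π + 2β = 223.4312°

wrap2=223.43_deg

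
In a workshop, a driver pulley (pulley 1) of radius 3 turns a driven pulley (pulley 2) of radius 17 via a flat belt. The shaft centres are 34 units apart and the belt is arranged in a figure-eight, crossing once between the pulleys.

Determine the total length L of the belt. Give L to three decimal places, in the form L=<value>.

crossed belt: β = asin((r1+r2)/C) = asin(20/34) = 36.0319°
wrap1 = wrap2 = π + 2β = 252.0638°
tangent length = C·cosβ = 27.4955
L = (r1+r2)·wrap + 2·C·cosβ = 20·4.3993 + 2·27.4955 = 142.9778

L=142.978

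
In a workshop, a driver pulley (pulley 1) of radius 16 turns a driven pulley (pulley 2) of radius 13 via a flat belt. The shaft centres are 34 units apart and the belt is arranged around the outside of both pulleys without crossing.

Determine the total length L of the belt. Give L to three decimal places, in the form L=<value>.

L=159.371

open belt: β = asin((r2−r1)/C) = asin(-3/34) = -5.0621°
wrap1 = π − 2β = 190.1242°
wrap2 = π + 2β = 169.8758°
tangent length = C·cosβ = 33.8674
L = r1·wrap1 + r2·wrap2 + 2·C·cosβ = 16·3.3183 + 13·2.9649 + 2·33.8674 = 159.3711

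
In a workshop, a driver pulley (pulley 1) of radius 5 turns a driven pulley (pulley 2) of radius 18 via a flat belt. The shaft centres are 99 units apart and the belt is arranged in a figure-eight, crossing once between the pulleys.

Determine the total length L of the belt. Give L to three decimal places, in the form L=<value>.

L=275.624

crossed belt: β = asin((r1+r2)/C) = asin(23/99) = 13.4339°
wrap1 = wrap2 = π + 2β = 206.8678°
tangent length = C·cosβ = 96.2912
L = (r1+r2)·wrap + 2·C·cosβ = 23·3.6105 + 2·96.2912 = 275.6245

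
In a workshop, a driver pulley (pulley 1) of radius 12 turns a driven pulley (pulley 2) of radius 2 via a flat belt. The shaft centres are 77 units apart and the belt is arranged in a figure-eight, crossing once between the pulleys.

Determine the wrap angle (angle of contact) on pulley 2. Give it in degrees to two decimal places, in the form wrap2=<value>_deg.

crossed belt: β = asin((r1+r2)/C) = asin(14/77) = 10.4757°
wrap1 = wrap2 = π + 2β = 200.9514°

wrap2=200.95_deg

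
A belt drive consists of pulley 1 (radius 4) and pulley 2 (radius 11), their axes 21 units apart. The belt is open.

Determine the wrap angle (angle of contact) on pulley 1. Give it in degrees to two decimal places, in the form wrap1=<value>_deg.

open belt: β = asin((r2−r1)/C) = asin(7/21) = 19.4712°
wrap1 = π − 2β = 141.0576°
wrap2 = π + 2β = 218.9424°

wrap1=141.06_deg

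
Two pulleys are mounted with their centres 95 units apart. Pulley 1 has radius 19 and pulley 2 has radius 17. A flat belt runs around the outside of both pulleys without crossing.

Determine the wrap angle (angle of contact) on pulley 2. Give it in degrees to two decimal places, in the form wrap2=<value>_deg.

open belt: β = asin((r2−r1)/C) = asin(-2/95) = -1.2063°
wrap1 = π − 2β = 182.4126°
wrap2 = π + 2β = 177.5874°

wrap2=177.59_deg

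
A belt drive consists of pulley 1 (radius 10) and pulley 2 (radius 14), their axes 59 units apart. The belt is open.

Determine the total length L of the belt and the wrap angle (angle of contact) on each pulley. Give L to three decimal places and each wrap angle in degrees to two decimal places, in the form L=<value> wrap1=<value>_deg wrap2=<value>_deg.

L=193.670 wrap1=172.23_deg wrap2=187.77_deg

open belt: β = asin((r2−r1)/C) = asin(4/59) = 3.8874°
wrap1 = π − 2β = 172.2251°
wrap2 = π + 2β = 187.7749°
tangent length = C·cosβ = 58.8643
L = r1·wrap1 + r2·wrap2 + 2·C·cosβ = 10·3.0059 + 14·3.2773 + 2·58.8643 = 193.6695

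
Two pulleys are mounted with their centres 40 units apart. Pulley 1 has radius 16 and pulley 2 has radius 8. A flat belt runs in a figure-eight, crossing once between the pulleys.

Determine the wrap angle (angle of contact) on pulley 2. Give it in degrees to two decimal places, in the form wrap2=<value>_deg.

crossed belt: β = asin((r1+r2)/C) = asin(24/40) = 36.8699°
wrap1 = wrap2 = π + 2β = 253.7398°

wrap2=253.74_deg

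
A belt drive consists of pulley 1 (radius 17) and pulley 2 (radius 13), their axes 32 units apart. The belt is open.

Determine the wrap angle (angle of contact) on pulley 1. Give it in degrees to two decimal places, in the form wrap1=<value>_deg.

open belt: β = asin((r2−r1)/C) = asin(-4/32) = -7.1808°
wrap1 = π − 2β = 194.3615°
wrap2 = π + 2β = 165.6385°

wrap1=194.36_deg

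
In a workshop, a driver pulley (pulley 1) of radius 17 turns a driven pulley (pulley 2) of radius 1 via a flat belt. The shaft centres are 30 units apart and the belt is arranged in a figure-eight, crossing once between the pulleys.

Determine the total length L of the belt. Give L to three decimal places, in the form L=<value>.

crossed belt: β = asin((r1+r2)/C) = asin(18/30) = 36.8699°
wrap1 = wrap2 = π + 2β = 253.7398°
tangent length = C·cosβ = 24.0000
L = (r1+r2)·wrap + 2·C·cosβ = 18·4.4286 + 2·24.0000 = 127.7147

L=127.715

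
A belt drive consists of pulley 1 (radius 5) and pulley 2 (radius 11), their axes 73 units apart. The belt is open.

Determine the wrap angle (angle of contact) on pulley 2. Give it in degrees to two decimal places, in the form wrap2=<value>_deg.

open belt: β = asin((r2−r1)/C) = asin(6/73) = 4.7146°
wrap1 = π − 2β = 170.5709°
wrap2 = π + 2β = 189.4291°

wrap2=189.43_deg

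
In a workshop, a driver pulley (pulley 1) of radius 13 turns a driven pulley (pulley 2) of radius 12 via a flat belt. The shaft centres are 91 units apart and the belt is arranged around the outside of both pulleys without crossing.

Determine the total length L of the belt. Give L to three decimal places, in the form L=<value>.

L=260.551

open belt: β = asin((r2−r1)/C) = asin(-1/91) = -0.6296°
wrap1 = π − 2β = 181.2593°
wrap2 = π + 2β = 178.7407°
tangent length = C·cosβ = 90.9945
L = r1·wrap1 + r2·wrap2 + 2·C·cosβ = 13·3.1636 + 12·3.1196 + 2·90.9945 = 260.5508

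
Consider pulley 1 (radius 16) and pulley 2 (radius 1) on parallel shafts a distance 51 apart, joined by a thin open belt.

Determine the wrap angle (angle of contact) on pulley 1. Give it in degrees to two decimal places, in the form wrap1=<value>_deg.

open belt: β = asin((r2−r1)/C) = asin(-15/51) = -17.1046°
wrap1 = π − 2β = 214.2093°
wrap2 = π + 2β = 145.7907°

wrap1=214.21_deg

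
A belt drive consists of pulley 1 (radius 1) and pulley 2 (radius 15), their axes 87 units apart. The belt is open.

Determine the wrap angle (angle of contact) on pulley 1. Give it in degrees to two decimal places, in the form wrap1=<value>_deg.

wrap1=161.48_deg

open belt: β = asin((r2−r1)/C) = asin(14/87) = 9.2603°
wrap1 = π − 2β = 161.4795°
wrap2 = π + 2β = 198.5205°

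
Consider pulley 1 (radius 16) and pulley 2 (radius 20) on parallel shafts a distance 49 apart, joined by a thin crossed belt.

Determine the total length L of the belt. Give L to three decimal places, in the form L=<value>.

crossed belt: β = asin((r1+r2)/C) = asin(36/49) = 47.2814°
wrap1 = wrap2 = π + 2β = 274.5627°
tangent length = C·cosβ = 33.2415
L = (r1+r2)·wrap + 2·C·cosβ = 36·4.7920 + 2·33.2415 = 238.9959

L=238.996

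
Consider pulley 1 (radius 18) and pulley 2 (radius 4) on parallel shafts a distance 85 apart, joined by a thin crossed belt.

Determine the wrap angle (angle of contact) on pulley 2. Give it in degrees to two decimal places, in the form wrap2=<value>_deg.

crossed belt: β = asin((r1+r2)/C) = asin(22/85) = 15.0003°
wrap1 = wrap2 = π + 2β = 210.0005°

wrap2=210.00_deg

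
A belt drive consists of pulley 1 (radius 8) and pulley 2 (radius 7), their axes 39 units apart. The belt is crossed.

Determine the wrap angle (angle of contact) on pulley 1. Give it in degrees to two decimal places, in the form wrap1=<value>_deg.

wrap1=225.24_deg

crossed belt: β = asin((r1+r2)/C) = asin(15/39) = 22.6199°
wrap1 = wrap2 = π + 2β = 225.2397°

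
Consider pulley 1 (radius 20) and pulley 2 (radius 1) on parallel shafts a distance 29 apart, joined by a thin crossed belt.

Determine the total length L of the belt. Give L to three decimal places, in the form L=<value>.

L=139.984

crossed belt: β = asin((r1+r2)/C) = asin(21/29) = 46.3972°
wrap1 = wrap2 = π + 2β = 272.7944°
tangent length = C·cosβ = 20.0000
L = (r1+r2)·wrap + 2·C·cosβ = 21·4.7612 + 2·20.0000 = 139.9844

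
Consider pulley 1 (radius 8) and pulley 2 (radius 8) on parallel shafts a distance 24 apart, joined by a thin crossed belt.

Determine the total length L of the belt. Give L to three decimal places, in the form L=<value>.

L=109.394

crossed belt: β = asin((r1+r2)/C) = asin(16/24) = 41.8103°
wrap1 = wrap2 = π + 2β = 263.6206°
tangent length = C·cosβ = 17.8885
L = (r1+r2)·wrap + 2·C·cosβ = 16·4.6010 + 2·17.8885 = 109.3939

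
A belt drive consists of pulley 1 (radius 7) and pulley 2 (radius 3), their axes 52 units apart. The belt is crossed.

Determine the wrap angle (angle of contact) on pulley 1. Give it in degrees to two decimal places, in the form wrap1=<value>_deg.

wrap1=202.17_deg

crossed belt: β = asin((r1+r2)/C) = asin(10/52) = 11.0875°
wrap1 = wrap2 = π + 2β = 202.1750°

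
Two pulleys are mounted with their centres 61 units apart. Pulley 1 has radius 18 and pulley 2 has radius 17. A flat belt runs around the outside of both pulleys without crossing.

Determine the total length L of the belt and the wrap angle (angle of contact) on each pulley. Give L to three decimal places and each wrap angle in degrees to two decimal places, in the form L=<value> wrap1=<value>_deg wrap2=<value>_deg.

L=231.972 wrap1=181.88_deg wrap2=178.12_deg

open belt: β = asin((r2−r1)/C) = asin(-1/61) = -0.9393°
wrap1 = π − 2β = 181.8786°
wrap2 = π + 2β = 178.1214°
tangent length = C·cosβ = 60.9918
L = r1·wrap1 + r2·wrap2 + 2·C·cosβ = 18·3.1744 + 17·3.1088 + 2·60.9918 = 231.9721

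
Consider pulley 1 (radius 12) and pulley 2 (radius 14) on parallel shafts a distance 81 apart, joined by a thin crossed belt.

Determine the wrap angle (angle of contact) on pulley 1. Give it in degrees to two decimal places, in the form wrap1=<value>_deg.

crossed belt: β = asin((r1+r2)/C) = asin(26/81) = 18.7227°
wrap1 = wrap2 = π + 2β = 217.4453°

wrap1=217.45_deg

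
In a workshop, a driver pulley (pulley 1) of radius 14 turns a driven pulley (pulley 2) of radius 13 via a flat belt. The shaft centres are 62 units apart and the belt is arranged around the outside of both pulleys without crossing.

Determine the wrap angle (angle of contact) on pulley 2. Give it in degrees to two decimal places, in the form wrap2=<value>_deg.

wrap2=178.15_deg

open belt: β = asin((r2−r1)/C) = asin(-1/62) = -0.9242°
wrap1 = π − 2β = 181.8483°
wrap2 = π + 2β = 178.1517°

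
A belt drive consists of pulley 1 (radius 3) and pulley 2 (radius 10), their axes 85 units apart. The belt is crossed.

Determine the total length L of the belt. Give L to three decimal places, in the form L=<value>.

L=212.833

crossed belt: β = asin((r1+r2)/C) = asin(13/85) = 8.7974°
wrap1 = wrap2 = π + 2β = 197.5948°
tangent length = C·cosβ = 84.0000
L = (r1+r2)·wrap + 2·C·cosβ = 13·3.4487 + 2·84.0000 = 212.8328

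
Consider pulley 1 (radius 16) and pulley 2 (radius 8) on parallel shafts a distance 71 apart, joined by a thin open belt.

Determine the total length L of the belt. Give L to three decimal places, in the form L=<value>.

L=218.301

open belt: β = asin((r2−r1)/C) = asin(-8/71) = -6.4696°
wrap1 = π − 2β = 192.9392°
wrap2 = π + 2β = 167.0608°
tangent length = C·cosβ = 70.5479
L = r1·wrap1 + r2·wrap2 + 2·C·cosβ = 16·3.3674 + 8·2.9158 + 2·70.5479 = 218.3006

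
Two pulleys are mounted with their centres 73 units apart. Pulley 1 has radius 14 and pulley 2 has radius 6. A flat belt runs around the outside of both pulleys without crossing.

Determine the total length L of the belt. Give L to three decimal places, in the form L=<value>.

L=209.709

open belt: β = asin((r2−r1)/C) = asin(-8/73) = -6.2916°
wrap1 = π − 2β = 192.5833°
wrap2 = π + 2β = 167.4167°
tangent length = C·cosβ = 72.5603
L = r1·wrap1 + r2·wrap2 + 2·C·cosβ = 14·3.3612 + 6·2.9220 + 2·72.5603 = 209.7094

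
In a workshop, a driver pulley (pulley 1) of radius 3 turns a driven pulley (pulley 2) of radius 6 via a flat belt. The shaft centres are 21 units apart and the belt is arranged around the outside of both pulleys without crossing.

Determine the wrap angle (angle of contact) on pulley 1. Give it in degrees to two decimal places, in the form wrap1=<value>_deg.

open belt: β = asin((r2−r1)/C) = asin(3/21) = 8.2132°
wrap1 = π − 2β = 163.5736°
wrap2 = π + 2β = 196.4264°

wrap1=163.57_deg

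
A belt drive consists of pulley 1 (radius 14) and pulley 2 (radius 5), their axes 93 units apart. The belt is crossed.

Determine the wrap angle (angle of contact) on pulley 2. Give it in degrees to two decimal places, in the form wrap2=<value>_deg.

wrap2=203.58_deg

crossed belt: β = asin((r1+r2)/C) = asin(19/93) = 11.7886°
wrap1 = wrap2 = π + 2β = 203.5772°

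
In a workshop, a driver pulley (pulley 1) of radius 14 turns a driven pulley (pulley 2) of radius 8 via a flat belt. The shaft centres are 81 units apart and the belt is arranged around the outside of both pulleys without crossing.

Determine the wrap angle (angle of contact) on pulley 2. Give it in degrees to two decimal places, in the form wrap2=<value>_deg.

wrap2=171.50_deg

open belt: β = asin((r2−r1)/C) = asin(-6/81) = -4.2480°
wrap1 = π − 2β = 188.4960°
wrap2 = π + 2β = 171.5040°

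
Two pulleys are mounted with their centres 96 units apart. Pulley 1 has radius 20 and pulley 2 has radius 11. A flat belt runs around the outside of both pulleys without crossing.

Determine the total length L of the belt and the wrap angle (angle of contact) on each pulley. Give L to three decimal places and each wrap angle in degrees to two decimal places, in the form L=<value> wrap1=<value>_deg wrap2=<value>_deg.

open belt: β = asin((r2−r1)/C) = asin(-9/96) = -5.3794°
wrap1 = π − 2β = 190.7588°
wrap2 = π + 2β = 169.2412°
tangent length = C·cosβ = 95.5772
L = r1·wrap1 + r2·wrap2 + 2·C·cosβ = 20·3.3294 + 11·2.9538 + 2·95.5772 = 290.2337

L=290.234 wrap1=190.76_deg wrap2=169.24_deg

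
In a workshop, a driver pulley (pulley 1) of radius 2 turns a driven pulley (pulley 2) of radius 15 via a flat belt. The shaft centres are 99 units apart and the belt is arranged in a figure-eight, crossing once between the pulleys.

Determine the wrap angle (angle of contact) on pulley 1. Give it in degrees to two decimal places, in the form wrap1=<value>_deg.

wrap1=199.78_deg

crossed belt: β = asin((r1+r2)/C) = asin(17/99) = 9.8877°
wrap1 = wrap2 = π + 2β = 199.7753°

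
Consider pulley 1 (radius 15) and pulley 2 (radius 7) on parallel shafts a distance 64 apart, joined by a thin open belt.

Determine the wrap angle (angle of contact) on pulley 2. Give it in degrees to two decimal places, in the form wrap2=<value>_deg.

wrap2=165.64_deg

open belt: β = asin((r2−r1)/C) = asin(-8/64) = -7.1808°
wrap1 = π − 2β = 194.3615°
wrap2 = π + 2β = 165.6385°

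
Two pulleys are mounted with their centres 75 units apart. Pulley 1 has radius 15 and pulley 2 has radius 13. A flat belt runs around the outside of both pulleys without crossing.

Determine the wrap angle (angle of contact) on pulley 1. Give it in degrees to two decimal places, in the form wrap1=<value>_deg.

open belt: β = asin((r2−r1)/C) = asin(-2/75) = -1.5281°
wrap1 = π − 2β = 183.0561°
wrap2 = π + 2β = 176.9439°

wrap1=183.06_deg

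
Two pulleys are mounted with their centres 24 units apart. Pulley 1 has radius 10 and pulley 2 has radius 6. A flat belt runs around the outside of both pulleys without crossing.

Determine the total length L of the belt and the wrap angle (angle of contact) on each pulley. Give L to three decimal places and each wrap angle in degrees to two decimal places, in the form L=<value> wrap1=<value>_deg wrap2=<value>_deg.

open belt: β = asin((r2−r1)/C) = asin(-4/24) = -9.5941°
wrap1 = π − 2β = 199.1881°
wrap2 = π + 2β = 160.8119°
tangent length = C·cosβ = 23.6643
L = r1·wrap1 + r2·wrap2 + 2·C·cosβ = 10·3.4765 + 6·2.8067 + 2·23.6643 = 98.9337

L=98.934 wrap1=199.19_deg wrap2=160.81_deg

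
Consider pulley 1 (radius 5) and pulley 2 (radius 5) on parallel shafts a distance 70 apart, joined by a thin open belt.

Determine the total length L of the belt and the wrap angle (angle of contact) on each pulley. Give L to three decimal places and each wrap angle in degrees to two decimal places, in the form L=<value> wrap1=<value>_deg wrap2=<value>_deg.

L=171.416 wrap1=180.00_deg wrap2=180.00_deg

open belt: β = asin((r2−r1)/C) = asin(0/70) = 0.0000°
wrap1 = π − 2β = 180.0000°
wrap2 = π + 2β = 180.0000°
tangent length = C·cosβ = 70.0000
L = r1·wrap1 + r2·wrap2 + 2·C·cosβ = 5·3.1416 + 5·3.1416 + 2·70.0000 = 171.4159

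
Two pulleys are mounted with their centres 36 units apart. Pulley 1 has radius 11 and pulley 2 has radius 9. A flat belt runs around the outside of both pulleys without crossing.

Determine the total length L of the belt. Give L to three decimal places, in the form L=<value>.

L=134.943

open belt: β = asin((r2−r1)/C) = asin(-2/36) = -3.1847°
wrap1 = π − 2β = 186.3695°
wrap2 = π + 2β = 173.6305°
tangent length = C·cosβ = 35.9444
L = r1·wrap1 + r2·wrap2 + 2·C·cosβ = 11·3.2528 + 9·3.0304 + 2·35.9444 = 134.9430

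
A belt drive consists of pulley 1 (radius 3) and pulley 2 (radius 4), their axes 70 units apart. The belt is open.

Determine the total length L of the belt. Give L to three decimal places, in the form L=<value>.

open belt: β = asin((r2−r1)/C) = asin(1/70) = 0.8185°
wrap1 = π − 2β = 178.3629°
wrap2 = π + 2β = 181.6371°
tangent length = C·cosβ = 69.9929
L = r1·wrap1 + r2·wrap2 + 2·C·cosβ = 3·3.1130 + 4·3.1702 + 2·69.9929 = 162.0054

L=162.005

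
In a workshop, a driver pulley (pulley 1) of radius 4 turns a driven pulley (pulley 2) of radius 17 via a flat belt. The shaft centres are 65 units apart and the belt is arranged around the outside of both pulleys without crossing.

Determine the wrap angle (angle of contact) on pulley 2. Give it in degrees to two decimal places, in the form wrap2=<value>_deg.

wrap2=203.07_deg

open belt: β = asin((r2−r1)/C) = asin(13/65) = 11.5370°
wrap1 = π − 2β = 156.9261°
wrap2 = π + 2β = 203.0739°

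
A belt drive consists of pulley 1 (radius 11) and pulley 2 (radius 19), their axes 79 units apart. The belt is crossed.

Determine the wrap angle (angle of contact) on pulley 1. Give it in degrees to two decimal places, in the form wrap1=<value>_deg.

crossed belt: β = asin((r1+r2)/C) = asin(30/79) = 22.3180°
wrap1 = wrap2 = π + 2β = 224.6360°

wrap1=224.64_deg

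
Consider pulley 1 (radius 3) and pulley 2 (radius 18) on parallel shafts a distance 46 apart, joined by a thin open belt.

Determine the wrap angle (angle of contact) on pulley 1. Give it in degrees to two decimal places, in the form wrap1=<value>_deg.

open belt: β = asin((r2−r1)/C) = asin(15/46) = 19.0314°
wrap1 = π − 2β = 141.9371°
wrap2 = π + 2β = 218.0629°

wrap1=141.94_deg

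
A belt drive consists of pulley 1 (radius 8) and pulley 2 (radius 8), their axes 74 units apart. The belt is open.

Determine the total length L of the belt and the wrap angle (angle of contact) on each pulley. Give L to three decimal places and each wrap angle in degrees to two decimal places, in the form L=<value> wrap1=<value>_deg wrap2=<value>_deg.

open belt: β = asin((r2−r1)/C) = asin(0/74) = 0.0000°
wrap1 = π − 2β = 180.0000°
wrap2 = π + 2β = 180.0000°
tangent length = C·cosβ = 74.0000
L = r1·wrap1 + r2·wrap2 + 2·C·cosβ = 8·3.1416 + 8·3.1416 + 2·74.0000 = 198.2655

L=198.265 wrap1=180.00_deg wrap2=180.00_deg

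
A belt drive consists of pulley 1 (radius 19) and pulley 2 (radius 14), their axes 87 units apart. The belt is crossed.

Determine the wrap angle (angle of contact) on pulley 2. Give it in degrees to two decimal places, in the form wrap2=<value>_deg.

crossed belt: β = asin((r1+r2)/C) = asin(33/87) = 22.2910°
wrap1 = wrap2 = π + 2β = 224.5819°

wrap2=224.58_deg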